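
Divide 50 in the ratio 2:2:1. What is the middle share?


Ratio = 2:2:1
Total parts = 2 + 2 + 1 = 5
Value per part = 50 / 5 = 10
First share = 2 * 10 = 20
Middle share = 2 * 10 = 20
Third share = 1 * 10 = 10

20


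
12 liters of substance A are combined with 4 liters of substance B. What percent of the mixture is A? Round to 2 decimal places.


Volume of A = 12 L
Volume of B = 4 L
Total volume = 12 + 4 = 16 L
Percentage of A = (12/16) * 100
= 75.00%

75.00


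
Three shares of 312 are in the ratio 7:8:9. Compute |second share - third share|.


Total parts = 7 + 8 + 9 = 24
Value per part = 312 / 24 = 13
Shares: 7*13=91, 8*13=104, 9*13=117
Second share = 104, third share = 117
Difference = |104 - 117| = 13

13


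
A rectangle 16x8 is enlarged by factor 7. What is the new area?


Original dimensions: 16 x 8
Enlargement factor = 7
New width = 16 * 7 = 112
New height = 8 * 7 = 56
New area = 112 * 56 = 6272

6272


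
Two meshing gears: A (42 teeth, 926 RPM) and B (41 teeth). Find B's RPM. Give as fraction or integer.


Gear ratio: teeth_A * RPM_A = teeth_B * RPM_B
42 * 926 = 41 * RPM_B
38892 = 41 * RPM_B
RPM_B = 38892 / 41
RPM_B = 38892/41

38892/41


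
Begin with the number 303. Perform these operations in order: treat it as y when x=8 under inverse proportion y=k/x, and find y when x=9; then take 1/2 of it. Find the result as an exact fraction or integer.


Start with 303.
Step 1: Inverse prop: k = (303)*8; new y = k/9 = 303*8/9 = 808/3
Step 2: Take 1/2: 808/3 * 1/2 = 404/3
Final result = 404/3

404/3


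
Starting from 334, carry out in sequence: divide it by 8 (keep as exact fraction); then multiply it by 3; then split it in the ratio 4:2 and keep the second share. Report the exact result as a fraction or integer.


Start with 334.
Step 1: Divide by 8: 334 / 8 = 167/4
Step 2: Multiply by 3: 167/4 * 3 = 501/4
Step 3: Split 4:2, second share = 501/4 * 2/6 = 167/4
Final result = 167/4

167/4


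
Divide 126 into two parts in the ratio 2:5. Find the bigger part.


Total parts = 2 + 5 = 7
Value per part = 126 / 7 = 18
First share = 2 * 18 = 36
Second share = 5 * 18 = 90
Larger share = 90

90


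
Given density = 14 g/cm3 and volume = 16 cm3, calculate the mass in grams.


Using mass = density * volume
Density = 14 g/cm3
Volume = 16 cm3
Mass = 14 * 16
= 224 g

224


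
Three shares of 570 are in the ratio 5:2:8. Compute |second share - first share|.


Total parts = 5 + 2 + 8 = 15
Value per part = 570 / 15 = 38
Shares: 5*38=190, 2*38=76, 8*38=304
Second share = 76, first share = 190
Difference = |76 - 190| = 114

114


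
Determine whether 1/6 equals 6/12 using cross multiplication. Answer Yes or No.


Cross multiply to check 1/6 = 6/12
Left cross product: 1 * 12 = 12
Right cross product: 6 * 6 = 36
12 != 36
Not equal, so proportions differ => No

No


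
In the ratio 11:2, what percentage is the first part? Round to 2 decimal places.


Total parts = 11 + 2 = 13
First part fraction = 11/13
Percentage = (11/13) * 100
= 0.846154 * 100
= 84.62%

84.62


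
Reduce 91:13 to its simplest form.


Find GCD(91, 13)
GCD = 13
Divide both by 13: 91/13 = 7, 13/13 = 1
Simplified ratio = 7:1

7:1


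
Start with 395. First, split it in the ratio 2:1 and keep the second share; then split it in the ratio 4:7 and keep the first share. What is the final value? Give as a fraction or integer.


Start with 395.
Step 1: Split 2:1, second share = 395 * 1/3 = 395/3
Step 2: Split 4:7, first share = 395/3 * 4/11 = 1580/33
Final result = 1580/33

1580/33


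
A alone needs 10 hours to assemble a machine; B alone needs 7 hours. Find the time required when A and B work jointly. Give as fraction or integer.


Rate of A = 1/10 job per hour
Rate of B = 1/7 job per hour
Combined rate = 1/10 + 1/7
Find common denominator: (7 + 10)/(10*7) = 17/70
Combined rate = 17/70 job per hour
Time together = 1 / (17/70) = 70/17 hours

70/17


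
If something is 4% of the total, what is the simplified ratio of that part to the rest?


Part = 4%, Remainder = 96%
Ratio = 4:96
GCD(4, 96) = 4
Simplify: 1:24 = 1:24

1:24


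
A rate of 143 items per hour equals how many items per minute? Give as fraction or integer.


Converting from per hour to per minute
Rate = 143 items per hour
Divide by 60: 143/60
= 143/60 items per minute

143/60


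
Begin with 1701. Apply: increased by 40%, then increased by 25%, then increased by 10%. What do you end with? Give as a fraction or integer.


Start: 1701
Step 1: increase by 40% => multiply by 140/100
  1701 * 140/100 = 11907/5
Step 2: increase by 25% => multiply by 125/100
  11907/5 * 125/100 = 11907/4
Step 3: increase by 10% => multiply by 110/100
  11907/4 * 110/100 = 130977/40
Final value = 130977/40

130977/40


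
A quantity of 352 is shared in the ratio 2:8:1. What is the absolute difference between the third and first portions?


Total parts = 2 + 8 + 1 = 11
Value per part = 352 / 11 = 32
Shares: 2*32=64, 8*32=256, 1*32=32
Third share = 32, first share = 64
Difference = |32 - 64| = 32

32


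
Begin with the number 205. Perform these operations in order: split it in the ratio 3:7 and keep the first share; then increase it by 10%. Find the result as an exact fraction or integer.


Start with 205.
Step 1: Split 3:7, first share = 205 * 3/10 = 123/2
Step 2: Increase by 10%: 123/2 * 110/100 = 1353/20
Final result = 1353/20

1353/20


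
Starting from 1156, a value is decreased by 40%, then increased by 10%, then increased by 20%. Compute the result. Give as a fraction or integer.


Start: 1156
Step 1: decrease by 40% => multiply by 60/100
  1156 * 60/100 = 3468/5
Step 2: increase by 10% => multiply by 110/100
  3468/5 * 110/100 = 19074/25
Step 3: increase by 20% => multiply by 120/100
  19074/25 * 120/100 = 114444/125
Final value = 114444/125

114444/125


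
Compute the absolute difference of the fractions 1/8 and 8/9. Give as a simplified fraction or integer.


Simplify: 1/8 = 1/8 and 8/9 = 8/9
Find common denominator: LCD = 72
Convert: 9/72 and 64/72
Difference = |9 - 64|/72 = 55/72
Simplified = 55/72

55/72


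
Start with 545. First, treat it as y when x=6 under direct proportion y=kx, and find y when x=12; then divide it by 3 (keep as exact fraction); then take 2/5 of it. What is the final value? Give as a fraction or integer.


Start with 545.
Step 1: Direct prop: k = (545)/6; new y = k*12 = 545*12/6 = 1090
Step 2: Divide by 3: 1090 / 3 = 1090/3
Step 3: Take 2/5: 1090/3 * 2/5 = 436/3
Final result = 436/3

436/3


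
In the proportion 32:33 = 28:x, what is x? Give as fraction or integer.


Setting up: 32/33 = 28/x
Cross multiply: 32 * x = 33 * 28
32x = 924
x = 924/32
x = 231/8

231/8


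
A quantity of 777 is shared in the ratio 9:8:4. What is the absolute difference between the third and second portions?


Total parts = 9 + 8 + 4 = 21
Value per part = 777 / 21 = 37
Shares: 9*37=333, 8*37=296, 4*37=148
Third share = 148, second share = 296
Difference = |148 - 296| = 148

148


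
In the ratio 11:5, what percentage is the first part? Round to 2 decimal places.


Total parts = 11 + 5 = 16
First part fraction = 11/16
Percentage = (11/16) * 100
= 0.6875 * 100
= 68.75%

68.75


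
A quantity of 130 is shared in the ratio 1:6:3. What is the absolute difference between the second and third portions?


Total parts = 1 + 6 + 3 = 10
Value per part = 130 / 10 = 13
Shares: 1*13=13, 6*13=78, 3*13=39
Second share = 78, third share = 39
Difference = |78 - 39| = 39

39


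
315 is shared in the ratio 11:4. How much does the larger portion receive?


Total parts = 11 + 4 = 15
Value per part = 315 / 15 = 21
First share = 11 * 21 = 231
Second share = 4 * 21 = 84
Larger share = 231

231


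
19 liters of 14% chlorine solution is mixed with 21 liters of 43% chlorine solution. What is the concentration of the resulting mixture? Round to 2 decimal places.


Solute in mixture 1 = 14% of 19 L = 19*14/100 = 133/50 L
Solute in mixture 2 = 43% of 21 L = 21*43/100 = 903/100 L
Total solute = 133/50 + 903/100 = 1169/100 L
Total volume = 19 + 21 = 40 L
Final concentration = 1169/100/40 * 100 = 29.23%

29.23


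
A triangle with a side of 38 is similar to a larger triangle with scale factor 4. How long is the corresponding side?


Similar triangles have proportional sides
Scale factor = 4
Smaller side = 38
Corresponding larger side = 38 * 4
= 152

152


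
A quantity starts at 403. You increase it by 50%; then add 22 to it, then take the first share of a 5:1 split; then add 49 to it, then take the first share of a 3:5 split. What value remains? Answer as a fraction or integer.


Start with 403.
Step 1: Increase by 50%: 403 * 150/100 = 1209/2
Step 2: Add 22: 1209/2+22=1253/2; split 5:1 first = 1253/2*5/6 = 6265/12
Step 3: Add 49: 6265/12+49=6853/12; split 3:5 first = 6853/12*3/8 = 6853/32
Final result = 6853/32

6853/32


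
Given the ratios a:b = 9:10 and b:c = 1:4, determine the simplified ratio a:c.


Given a:b = 9:10 and b:c = 1:4
Make b consistent. Multiply first ratio by 1: a:b = 9:10
Multiply second ratio by 10: b:c = 10:40
Now b = 10 in both, so a:b:c = 9:10:40
Therefore a:c = 9:40
Simplify by GCD: a:c = 9:40

9:40


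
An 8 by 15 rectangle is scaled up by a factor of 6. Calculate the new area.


Original dimensions: 8 x 15
Enlargement factor = 6
New width = 8 * 6 = 48
New height = 15 * 6 = 90
New area = 48 * 90 = 4320

4320


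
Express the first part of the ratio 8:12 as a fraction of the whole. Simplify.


Total parts = 8 + 12 = 20
First part fraction = 8/20
Simplify: 8/20 = 2/5

2/5


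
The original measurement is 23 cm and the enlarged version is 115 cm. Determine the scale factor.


Original length = 23 cm
Scaled length = 115 cm
Scale factor = 115 / 23
= 5

5


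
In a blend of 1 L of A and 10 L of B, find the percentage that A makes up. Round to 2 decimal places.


Volume of A = 1 L
Volume of B = 10 L
Total volume = 1 + 10 = 11 L
Percentage of A = (1/11) * 100
= 9.09%

9.09


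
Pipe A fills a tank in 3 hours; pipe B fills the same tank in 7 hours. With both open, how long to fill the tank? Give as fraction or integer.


Rate of A = 1/3 job per hour
Rate of B = 1/7 job per hour
Combined rate = 1/3 + 1/7
Find common denominator: (7 + 3)/(3*7) = 10/21
Combined rate = 10/21 job per hour
Time together = 1 / (10/21) = 21/10 hours

21/10


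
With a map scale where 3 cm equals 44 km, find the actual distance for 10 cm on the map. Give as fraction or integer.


Map scale: 3 cm = 44 km
Measured distance on map = 10 cm
Set up proportion: 10 * 44 / 3
= 440 / 3
= 440/3 km

440/3


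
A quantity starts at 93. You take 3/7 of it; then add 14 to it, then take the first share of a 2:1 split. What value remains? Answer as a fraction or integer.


Start with 93.
Step 1: Take 3/7: 93 * 3/7 = 279/7
Step 2: Add 14: 279/7+14=377/7; split 2:1 first = 377/7*2/3 = 754/21
Final result = 754/21

754/21


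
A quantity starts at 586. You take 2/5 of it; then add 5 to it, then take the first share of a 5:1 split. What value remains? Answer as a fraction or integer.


Start with 586.
Step 1: Take 2/5: 586 * 2/5 = 1172/5
Step 2: Add 5: 1172/5+5=1197/5; split 5:1 first = 1197/5*5/6 = 399/2
Final result = 399/2

399/2


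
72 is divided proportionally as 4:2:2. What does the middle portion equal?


Ratio = 4:2:2
Total parts = 4 + 2 + 2 = 8
Value per part = 72 / 8 = 9
First share = 4 * 9 = 36
Middle share = 2 * 9 = 18
Third share = 2 * 9 = 18

18


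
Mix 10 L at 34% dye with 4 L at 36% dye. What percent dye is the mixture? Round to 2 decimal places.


Solute in mixture 1 = 34% of 10 L = 10*34/100 = 17/5 L
Solute in mixture 2 = 36% of 4 L = 4*36/100 = 36/25 L
Total solute = 17/5 + 36/25 = 121/25 L
Total volume = 10 + 4 = 14 L
Final concentration = 121/25/14 * 100 = 34.57%

34.57


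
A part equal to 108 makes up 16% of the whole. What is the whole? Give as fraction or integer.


Given: 108 is 16% of the whole
Set up: 108 = 16/100 * whole
whole = 108 * 100 / 16
whole = 10800 / 16
whole = 675

675


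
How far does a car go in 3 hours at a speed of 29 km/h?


Using distance = speed * time
Speed = 29 km/h
Time = 3 hours
Distance = 29 * 3
= 87 km

87


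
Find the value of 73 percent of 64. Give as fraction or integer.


Compute 73% of 64
Convert percentage: 73% = 73/100
Multiply: 64 * 73/100
= 4672/100
= 1168/25

1168/25


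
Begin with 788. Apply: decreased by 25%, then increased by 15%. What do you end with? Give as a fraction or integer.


Start: 788
Step 1: decrease by 25% => multiply by 75/100
  788 * 75/100 = 591
Step 2: increase by 15% => multiply by 115/100
  591 * 115/100 = 13593/20
Final value = 13593/20

13593/20


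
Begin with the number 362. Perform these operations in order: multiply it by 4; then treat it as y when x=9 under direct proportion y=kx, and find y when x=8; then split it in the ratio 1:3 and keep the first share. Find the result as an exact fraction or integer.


Start with 362.
Step 1: Multiply by 4: 362 * 4 = 1448
Step 2: Direct prop: k = (1448)/9; new y = k*8 = 1448*8/9 = 11584/9
Step 3: Split 1:3, first share = 11584/9 * 1/4 = 2896/9
Final result = 2896/9

2896/9


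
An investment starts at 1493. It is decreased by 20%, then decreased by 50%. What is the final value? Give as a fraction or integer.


Start: 1493
Step 1: decrease by 20% => multiply by 80/100
  1493 * 80/100 = 5972/5
Step 2: decrease by 50% => multiply by 50/100
  5972/5 * 50/100 = 2986/5
Final value = 2986/5

2986/5


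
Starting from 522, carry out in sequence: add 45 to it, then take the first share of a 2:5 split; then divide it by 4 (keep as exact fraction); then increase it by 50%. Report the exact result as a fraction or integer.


Start with 522.
Step 1: Add 45: 522+45=567; split 2:5 first = 567*2/7 = 162
Step 2: Divide by 4: 162 / 4 = 81/2
Step 3: Increase by 50%: 81/2 * 150/100 = 243/4
Final result = 243/4

243/4


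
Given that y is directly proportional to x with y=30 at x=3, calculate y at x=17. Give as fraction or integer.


Direct proportion: y = kx
Find k: k = 30/3 = 10
Compute y at x=17: y = 10 * 17
y = 170

170


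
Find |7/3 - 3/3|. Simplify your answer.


Simplify: 7/3 = 7/3 and 3/3 = 1
Find common denominator: LCD = 3
Convert: 7/3 and 3/3
Difference = |7 - 3|/3 = 4/3
Simplified = 4/3

4/3


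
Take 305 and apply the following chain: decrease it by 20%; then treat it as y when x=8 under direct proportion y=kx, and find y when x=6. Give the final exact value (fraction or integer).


Start with 305.
Step 1: Decrease by 20%: 305 * 80/100 = 244
Step 2: Direct prop: k = (244)/8; new y = k*6 = 244*6/8 = 183
Final result = 183

183


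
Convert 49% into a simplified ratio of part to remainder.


Part = 49%, Remainder = 51%
Ratio = 49:51
GCD(49, 51) = 1
Simplify: 49:51 = 49:51

49:51


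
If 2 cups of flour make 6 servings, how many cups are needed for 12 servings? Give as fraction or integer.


Original: 2 cups for 6 servings
Target servings = 12
Scaling factor = 12/6
New amount = 2 * 12/6
= 24/6
= 4 cups

4


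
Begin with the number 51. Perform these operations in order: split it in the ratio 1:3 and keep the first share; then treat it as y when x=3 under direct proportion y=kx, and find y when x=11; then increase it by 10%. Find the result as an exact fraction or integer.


Start with 51.
Step 1: Split 1:3, first share = 51 * 1/4 = 51/4
Step 2: Direct prop: k = (51/4)/3; new y = k*11 = 51/4*11/3 = 187/4
Step 3: Increase by 10%: 187/4 * 110/100 = 2057/40
Final result = 2057/40

2057/40


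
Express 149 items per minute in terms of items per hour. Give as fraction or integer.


Converting from per minute to per hour
Rate = 149 items per minute
Multiply by 60: 149 * 60
= 8940 items per hour

8940


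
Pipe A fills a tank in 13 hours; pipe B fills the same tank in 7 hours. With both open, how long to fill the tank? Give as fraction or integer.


Rate of A = 1/13 job per hour
Rate of B = 1/7 job per hour
Combined rate = 1/13 + 1/7
Find common denominator: (7 + 13)/(13*7) = 20/91
Combined rate = 20/91 job per hour
Time together = 1 / (20/91) = 91/20 hours

91/20


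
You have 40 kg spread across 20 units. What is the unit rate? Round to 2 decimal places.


Total kg = 40
Number of units = 20
Unit rate = 40 / 20
= 2 kg per unit

2


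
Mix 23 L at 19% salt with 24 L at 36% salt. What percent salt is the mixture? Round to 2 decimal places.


Solute in mixture 1 = 19% of 23 L = 23*19/100 = 437/100 L
Solute in mixture 2 = 36% of 24 L = 24*36/100 = 216/25 L
Total solute = 437/100 + 216/25 = 1301/100 L
Total volume = 23 + 24 = 47 L
Final concentration = 1301/100/47 * 100 = 27.68%

27.68


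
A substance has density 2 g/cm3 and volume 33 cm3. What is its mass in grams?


Using mass = density * volume
Density = 2 g/cm3
Volume = 33 cm3
Mass = 2 * 33
= 66 g

66


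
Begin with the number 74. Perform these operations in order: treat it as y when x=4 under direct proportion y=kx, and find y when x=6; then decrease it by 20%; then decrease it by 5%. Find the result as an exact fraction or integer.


Start with 74.
Step 1: Direct prop: k = (74)/4; new y = k*6 = 74*6/4 = 111
Step 2: Decrease by 20%: 111 * 80/100 = 444/5
Step 3: Decrease by 5%: 444/5 * 95/100 = 2109/25
Final result = 2109/25

2109/25


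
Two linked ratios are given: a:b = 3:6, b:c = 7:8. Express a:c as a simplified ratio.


Given a:b = 3:6 and b:c = 7:8
Make b consistent. Multiply first ratio by 7: a:b = 21:42
Multiply second ratio by 6: b:c = 42:48
Now b = 42 in both, so a:b:c = 21:42:48
Therefore a:c = 21:48
Simplify by GCD: a:c = 7:16

7:16


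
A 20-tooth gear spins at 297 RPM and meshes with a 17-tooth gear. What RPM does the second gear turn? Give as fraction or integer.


Gear ratio: teeth_A * RPM_A = teeth_B * RPM_B
20 * 297 = 17 * RPM_B
5940 = 17 * RPM_B
RPM_B = 5940 / 17
RPM_B = 5940/17

5940/17


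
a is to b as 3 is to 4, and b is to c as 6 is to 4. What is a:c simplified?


Given a:b = 3:4 and b:c = 6:4
Make b consistent. Multiply first ratio by 6: a:b = 18:24
Multiply second ratio by 4: b:c = 24:16
Now b = 24 in both, so a:b:c = 18:24:16
Therefore a:c = 18:16
Simplify by GCD: a:c = 9:8

9:8


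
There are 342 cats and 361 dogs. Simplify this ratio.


Find GCD(342, 361)
GCD = 19
Divide both by 19: 342/19 = 18, 361/19 = 19
Simplified ratio = 18:19

18:19


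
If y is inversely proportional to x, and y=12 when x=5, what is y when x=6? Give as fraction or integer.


Inverse proportion: y = k/x
Find k: k = 5 * 12 = 60
Compute y at x=6: y = 60/6
y = 10

10


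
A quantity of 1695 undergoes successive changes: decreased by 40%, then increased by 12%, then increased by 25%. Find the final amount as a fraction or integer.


Start: 1695
Step 1: decrease by 40% => multiply by 60/100
  1695 * 60/100 = 1017
Step 2: increase by 12% => multiply by 112/100
  1017 * 112/100 = 28476/25
Step 3: increase by 25% => multiply by 125/100
  28476/25 * 125/100 = 7119/5
Final value = 7119/5

7119/5


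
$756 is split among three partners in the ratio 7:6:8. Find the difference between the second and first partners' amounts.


Total parts = 7 + 6 + 8 = 21
Value per part = 756 / 21 = 36
Shares: 7*36=252, 6*36=216, 8*36=288
Second share = 216, first share = 252
Difference = |216 - 252| = 36

36


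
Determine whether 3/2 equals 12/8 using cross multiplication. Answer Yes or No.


Cross multiply to check 3/2 = 12/8
Left cross product: 3 * 8 = 24
Right cross product: 2 * 12 = 24
24 = 24
Equal, so proportions match => Yes

Yes


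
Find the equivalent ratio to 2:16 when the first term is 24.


Original ratio: 2:16
First term target: 24
Scale factor = 24 / 2 = 12
Multiply second term: 16 * 12 = 192
Equivalent ratio = 24:192

24:192


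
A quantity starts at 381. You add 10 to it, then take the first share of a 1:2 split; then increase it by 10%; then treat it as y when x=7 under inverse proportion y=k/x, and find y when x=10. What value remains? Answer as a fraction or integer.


Start with 381.
Step 1: Add 10: 381+10=391; split 1:2 first = 391*1/3 = 391/3
Step 2: Increase by 10%: 391/3 * 110/100 = 4301/30
Step 3: Inverse prop: k = (4301/30)*7; new y = k/10 = 4301/30*7/10 = 30107/300
Final result = 30107/300

30107/300


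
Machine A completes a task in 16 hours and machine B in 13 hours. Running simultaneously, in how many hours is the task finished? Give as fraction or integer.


Rate of A = 1/16 job per hour
Rate of B = 1/13 job per hour
Combined rate = 1/16 + 1/13
Find common denominator: (13 + 16)/(16*13) = 29/208
Combined rate = 29/208 job per hour
Time together = 1 / (29/208) = 208/29 hours

208/29


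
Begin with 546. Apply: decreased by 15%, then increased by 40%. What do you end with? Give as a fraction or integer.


Start: 546
Step 1: decrease by 15% => multiply by 85/100
  546 * 85/100 = 4641/10
Step 2: increase by 40% => multiply by 140/100
  4641/10 * 140/100 = 32487/50
Final value = 32487/50

32487/50


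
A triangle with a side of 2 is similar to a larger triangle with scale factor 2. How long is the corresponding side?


Similar triangles have proportional sides
Scale factor = 2
Smaller side = 2
Corresponding larger side = 2 * 2
= 4

4


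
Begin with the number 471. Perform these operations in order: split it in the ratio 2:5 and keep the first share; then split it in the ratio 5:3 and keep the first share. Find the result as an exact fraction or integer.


Start with 471.
Step 1: Split 2:5, first share = 471 * 2/7 = 942/7
Step 2: Split 5:3, first share = 942/7 * 5/8 = 2355/28
Final result = 2355/28

2355/28


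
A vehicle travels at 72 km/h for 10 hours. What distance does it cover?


Using distance = speed * time
Speed = 72 km/h
Time = 10 hours
Distance = 72 * 10
= 720 km

720


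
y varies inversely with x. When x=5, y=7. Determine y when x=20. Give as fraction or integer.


Inverse proportion: y = k/x
Find k: k = 5 * 7 = 35
Compute y at x=20: y = 35/20
y = 7/4

7/4


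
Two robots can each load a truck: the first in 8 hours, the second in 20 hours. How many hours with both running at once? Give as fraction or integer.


Rate of A = 1/8 job per hour
Rate of B = 1/20 job per hour
Combined rate = 1/8 + 1/20
Find common denominator: (20 + 8)/(8*20) = 28/160
Combined rate = 7/40 job per hour
Time together = 1 / (7/40) = 40/7 hours

40/7


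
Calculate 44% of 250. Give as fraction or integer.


Compute 44% of 250
Convert percentage: 44% = 44/100
Multiply: 250 * 44/100
= 11000/100
= 110

110


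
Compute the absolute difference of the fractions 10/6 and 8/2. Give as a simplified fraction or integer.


Simplify: 10/6 = 5/3 and 8/2 = 4
Find common denominator: LCD = 3
Convert: 5/3 and 12/3
Difference = |5 - 12|/3 = 7/3
Simplified = 7/3

7/3


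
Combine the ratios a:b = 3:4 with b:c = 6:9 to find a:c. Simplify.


Given a:b = 3:4 and b:c = 6:9
Make b consistent. Multiply first ratio by 6: a:b = 18:24
Multiply second ratio by 4: b:c = 24:36
Now b = 24 in both, so a:b:c = 18:24:36
Therefore a:c = 18:36
Simplify by GCD: a:c = 1:2

1:2


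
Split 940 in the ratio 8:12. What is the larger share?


Total parts = 8 + 12 = 20
Value per part = 940 / 20 = 47
First share = 8 * 47 = 376
Second share = 12 * 47 = 564
Larger share = 564

564


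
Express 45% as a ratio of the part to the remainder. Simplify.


Part = 45%, Remainder = 55%
Ratio = 45:55
GCD(45, 55) = 5
Simplify: 9:11 = 9:11

9:11


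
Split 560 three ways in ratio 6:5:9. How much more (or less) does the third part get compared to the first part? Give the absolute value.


Total parts = 6 + 5 + 9 = 20
Value per part = 560 / 20 = 28
Shares: 6*28=168, 5*28=140, 9*28=252
Third share = 252, first share = 168
Difference = |252 - 168| = 84

84


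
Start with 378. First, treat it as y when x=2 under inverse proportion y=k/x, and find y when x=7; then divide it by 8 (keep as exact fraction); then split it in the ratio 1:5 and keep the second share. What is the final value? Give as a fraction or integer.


Start with 378.
Step 1: Inverse prop: k = (378)*2; new y = k/7 = 378*2/7 = 108
Step 2: Divide by 8: 108 / 8 = 27/2
Step 3: Split 1:5, second share = 27/2 * 5/6 = 45/4
Final result = 45/4

45/4


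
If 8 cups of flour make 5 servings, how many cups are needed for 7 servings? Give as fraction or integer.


Original: 8 cups for 5 servings
Target servings = 7
Scaling factor = 7/5
New amount = 8 * 7/5
= 56/5
= 56/5 cups

56/5


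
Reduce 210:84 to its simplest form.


Find GCD(210, 84)
GCD = 42
Divide both by 42: 210/42 = 5, 84/42 = 2
Simplified ratio = 5:2

5:2


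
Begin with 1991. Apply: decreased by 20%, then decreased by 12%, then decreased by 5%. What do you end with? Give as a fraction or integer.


Start: 1991
Step 1: decrease by 20% => multiply by 80/100
  1991 * 80/100 = 7964/5
Step 2: decrease by 12% => multiply by 88/100
  7964/5 * 88/100 = 175208/125
Step 3: decrease by 5% => multiply by 95/100
  175208/125 * 95/100 = 832238/625
Final value = 832238/625

832238/625


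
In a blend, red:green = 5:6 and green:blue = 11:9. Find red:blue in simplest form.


Given a:b = 5:6 and b:c = 11:9
Make b consistent. Multiply first ratio by 11: a:b = 55:66
Multiply second ratio by 6: b:c = 66:54
Now b = 66 in both, so a:b:c = 55:66:54
Therefore a:c = 55:54
Simplify by GCD: a:c = 55:54

55:54


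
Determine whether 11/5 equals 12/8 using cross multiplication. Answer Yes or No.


Cross multiply to check 11/5 = 12/8
Left cross product: 11 * 8 = 88
Right cross product: 5 * 12 = 60
88 != 60
Not equal, so proportions differ => No

No


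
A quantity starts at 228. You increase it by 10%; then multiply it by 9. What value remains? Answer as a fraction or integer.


Start with 228.
Step 1: Increase by 10%: 228 * 110/100 = 1254/5
Step 2: Multiply by 9: 1254/5 * 9 = 11286/5
Final result = 11286/5

11286/5


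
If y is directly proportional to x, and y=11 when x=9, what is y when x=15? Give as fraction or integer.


Direct proportion: y = kx
Find k: k = 11/9 = 11/9
Compute y at x=15: y = 11/9 * 15
y = 55/3

55/3


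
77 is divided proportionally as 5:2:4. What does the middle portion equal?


Ratio = 5:2:4
Total parts = 5 + 2 + 4 = 11
Value per part = 77 / 11 = 7
First share = 5 * 7 = 35
Middle share = 2 * 7 = 14
Third share = 4 * 7 = 28

14


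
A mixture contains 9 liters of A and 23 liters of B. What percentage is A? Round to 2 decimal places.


Volume of A = 9 L
Volume of B = 23 L
Total volume = 9 + 23 = 32 L
Percentage of A = (9/32) * 100
= 28.13%

28.13


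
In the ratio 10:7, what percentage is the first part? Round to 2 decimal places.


Total parts = 10 + 7 = 17
First part fraction = 10/17
Percentage = (10/17) * 100
= 0.588235 * 100
= 58.82%

58.82


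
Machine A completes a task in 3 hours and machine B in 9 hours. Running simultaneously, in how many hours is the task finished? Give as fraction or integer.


Rate of A = 1/3 job per hour
Rate of B = 1/9 job per hour
Combined rate = 1/3 + 1/9
Find common denominator: (9 + 3)/(3*9) = 12/27
Combined rate = 4/9 job per hour
Time together = 1 / (4/9) = 9/4 hours

9/4


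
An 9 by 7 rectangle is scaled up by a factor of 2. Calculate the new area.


Original dimensions: 9 x 7
Enlargement factor = 2
New width = 9 * 2 = 18
New height = 7 * 2 = 14
New area = 18 * 14 = 252

252


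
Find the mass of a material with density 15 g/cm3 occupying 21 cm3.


Using mass = density * volume
Density = 15 g/cm3
Volume = 21 cm3
Mass = 15 * 21
= 315 g

315


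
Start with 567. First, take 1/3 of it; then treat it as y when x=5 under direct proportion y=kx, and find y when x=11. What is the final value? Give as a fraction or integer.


Start with 567.
Step 1: Take 1/3: 567 * 1/3 = 189
Step 2: Direct prop: k = (189)/5; new y = k*11 = 189*11/5 = 2079/5
Final result = 2079/5

2079/5


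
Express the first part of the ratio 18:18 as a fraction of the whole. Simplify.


Total parts = 18 + 18 = 36
First part fraction = 18/36
Simplify: 18/36 = 1/2

1/2


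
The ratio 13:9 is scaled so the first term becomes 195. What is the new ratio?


Original ratio: 13:9
First term target: 195
Scale factor = 195 / 13 = 15
Multiply second term: 9 * 15 = 135
Equivalent ratio = 195:135

195:135


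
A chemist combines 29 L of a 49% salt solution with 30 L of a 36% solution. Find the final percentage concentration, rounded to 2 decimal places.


Solute in mixture 1 = 49% of 29 L = 29*49/100 = 1421/100 L
Solute in mixture 2 = 36% of 30 L = 30*36/100 = 54/5 L
Total solute = 1421/100 + 54/5 = 2501/100 L
Total volume = 29 + 30 = 59 L
Final concentration = 2501/100/59 * 100 = 42.39%

42.39


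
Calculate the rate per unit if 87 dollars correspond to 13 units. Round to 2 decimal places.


Total dollars = 87
Number of units = 13
Unit rate = 87 / 13
= 6.69 dollars per unit

6.69


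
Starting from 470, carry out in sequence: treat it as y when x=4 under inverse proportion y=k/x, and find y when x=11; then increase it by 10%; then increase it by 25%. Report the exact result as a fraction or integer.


Start with 470.
Step 1: Inverse prop: k = (470)*4; new y = k/11 = 470*4/11 = 1880/11
Step 2: Increase by 10%: 1880/11 * 110/100 = 188
Step 3: Increase by 25%: 188 * 125/100 = 235
Final result = 235

235


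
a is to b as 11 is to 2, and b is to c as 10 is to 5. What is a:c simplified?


Given a:b = 11:2 and b:c = 10:5
Make b consistent. Multiply first ratio by 10: a:b = 110:20
Multiply second ratio by 2: b:c = 20:10
Now b = 20 in both, so a:b:c = 110:20:10
Therefore a:c = 110:10
Simplify by GCD: a:c = 11:1

11:1


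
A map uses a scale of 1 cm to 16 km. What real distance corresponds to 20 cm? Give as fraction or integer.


Map scale: 1 cm = 16 km
Measured distance on map = 20 cm
Set up proportion: 20 * 16 / 1
= 320 / 1
= 320 km

320


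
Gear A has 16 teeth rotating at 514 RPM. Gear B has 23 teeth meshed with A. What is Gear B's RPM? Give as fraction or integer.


Gear ratio: teeth_A * RPM_A = teeth_B * RPM_B
16 * 514 = 23 * RPM_B
8224 = 23 * RPM_B
RPM_B = 8224 / 23
RPM_B = 8224/23

8224/23


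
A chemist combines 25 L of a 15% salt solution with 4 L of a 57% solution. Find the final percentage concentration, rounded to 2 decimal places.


Solute in mixture 1 = 15% of 25 L = 25*15/100 = 15/4 L
Solute in mixture 2 = 57% of 4 L = 4*57/100 = 57/25 L
Total solute = 15/4 + 57/25 = 603/100 L
Total volume = 25 + 4 = 29 L
Final concentration = 603/100/29 * 100 = 20.79%

20.79


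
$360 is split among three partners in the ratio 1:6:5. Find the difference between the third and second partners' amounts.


Total parts = 1 + 6 + 5 = 12
Value per part = 360 / 12 = 30
Shares: 1*30=30, 6*30=180, 5*30=150
Third share = 150, second share = 180
Difference = |150 - 180| = 30

30


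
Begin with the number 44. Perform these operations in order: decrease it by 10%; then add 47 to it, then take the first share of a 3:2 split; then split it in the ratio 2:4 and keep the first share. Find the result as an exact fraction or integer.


Start with 44.
Step 1: Decrease by 10%: 44 * 90/100 = 198/5
Step 2: Add 47: 198/5+47=433/5; split 3:2 first = 433/5*3/5 = 1299/25
Step 3: Split 2:4, first share = 1299/25 * 2/6 = 433/25
Final result = 433/25

433/25


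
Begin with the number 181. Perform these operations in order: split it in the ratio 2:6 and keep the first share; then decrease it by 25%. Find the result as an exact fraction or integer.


Start with 181.
Step 1: Split 2:6, first share = 181 * 2/8 = 181/4
Step 2: Decrease by 25%: 181/4 * 75/100 = 543/16
Final result = 543/16

543/16


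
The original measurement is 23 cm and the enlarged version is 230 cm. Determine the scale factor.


Original length = 23 cm
Scaled length = 230 cm
Scale factor = 230 / 23
= 10

10


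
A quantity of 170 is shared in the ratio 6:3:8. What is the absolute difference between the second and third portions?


Total parts = 6 + 3 + 8 = 17
Value per part = 170 / 17 = 10
Shares: 6*10=60, 3*10=30, 8*10=80
Second share = 30, third share = 80
Difference = |30 - 80| = 50

50


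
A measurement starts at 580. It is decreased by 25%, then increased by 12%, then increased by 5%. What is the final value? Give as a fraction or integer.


Start: 580
Step 1: decrease by 25% => multiply by 75/100
  580 * 75/100 = 435
Step 2: increase by 12% => multiply by 112/100
  435 * 112/100 = 2436/5
Step 3: increase by 5% => multiply by 105/100
  2436/5 * 105/100 = 12789/25
Final value = 12789/25

12789/25


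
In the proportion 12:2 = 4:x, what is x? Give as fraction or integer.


Setting up: 12/2 = 4/x
Cross multiply: 12 * x = 2 * 4
12x = 8
x = 8/12
x = 2/3

2/3


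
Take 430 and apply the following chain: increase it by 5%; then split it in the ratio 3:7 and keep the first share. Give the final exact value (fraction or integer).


Start with 430.
Step 1: Increase by 5%: 430 * 105/100 = 903/2
Step 2: Split 3:7, first share = 903/2 * 3/10 = 2709/20
Final result = 2709/20

2709/20


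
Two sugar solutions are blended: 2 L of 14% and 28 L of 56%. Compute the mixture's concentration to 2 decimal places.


Solute in mixture 1 = 14% of 2 L = 2*14/100 = 7/25 L
Solute in mixture 2 = 56% of 28 L = 28*56/100 = 392/25 L
Total solute = 7/25 + 392/25 = 399/25 L
Total volume = 2 + 28 = 30 L
Final concentration = 399/25/30 * 100 = 53.20%

53.20


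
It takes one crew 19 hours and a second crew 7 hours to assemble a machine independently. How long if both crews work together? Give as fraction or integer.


Rate of A = 1/19 job per hour
Rate of B = 1/7 job per hour
Combined rate = 1/19 + 1/7
Find common denominator: (7 + 19)/(19*7) = 26/133
Combined rate = 26/133 job per hour
Time together = 1 / (26/133) = 133/26 hours

133/26


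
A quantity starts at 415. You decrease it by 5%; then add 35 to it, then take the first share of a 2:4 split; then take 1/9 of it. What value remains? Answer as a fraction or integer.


Start with 415.
Step 1: Decrease by 5%: 415 * 95/100 = 1577/4
Step 2: Add 35: 1577/4+35=1717/4; split 2:4 first = 1717/4*2/6 = 1717/12
Step 3: Take 1/9: 1717/12 * 1/9 = 1717/108
Final result = 1717/108

1717/108


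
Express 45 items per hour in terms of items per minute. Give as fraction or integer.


Converting from per hour to per minute
Rate = 45 items per hour
Divide by 60: 45/60
= 3/4 items per minute

3/4


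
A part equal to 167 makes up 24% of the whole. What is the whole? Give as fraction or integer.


Given: 167 is 24% of the whole
Set up: 167 = 24/100 * whole
whole = 167 * 100 / 24
whole = 16700 / 24
whole = 4175/6

4175/6


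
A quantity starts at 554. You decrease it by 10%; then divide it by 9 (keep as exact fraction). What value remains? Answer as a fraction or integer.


Start with 554.
Step 1: Decrease by 10%: 554 * 90/100 = 2493/5
Step 2: Divide by 9: 2493/5 / 9 = 277/5
Final result = 277/5

277/5


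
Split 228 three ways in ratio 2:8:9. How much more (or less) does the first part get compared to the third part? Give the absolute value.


Total parts = 2 + 8 + 9 = 19
Value per part = 228 / 19 = 12
Shares: 2*12=24, 8*12=96, 9*12=108
First share = 24, third share = 108
Difference = |24 - 108| = 84

84


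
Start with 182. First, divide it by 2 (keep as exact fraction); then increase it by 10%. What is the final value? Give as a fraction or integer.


Start with 182.
Step 1: Divide by 2: 182 / 2 = 91
Step 2: Increase by 10%: 91 * 110/100 = 1001/10
Final result = 1001/10

1001/10


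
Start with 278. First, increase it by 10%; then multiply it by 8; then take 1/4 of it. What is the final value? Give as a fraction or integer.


Start with 278.
Step 1: Increase by 10%: 278 * 110/100 = 1529/5
Step 2: Multiply by 8: 1529/5 * 8 = 12232/5
Step 3: Take 1/4: 12232/5 * 1/4 = 3058/5
Final result = 3058/5

3058/5


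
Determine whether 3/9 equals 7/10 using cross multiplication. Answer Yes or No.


Cross multiply to check 3/9 = 7/10
Left cross product: 3 * 10 = 30
Right cross product: 9 * 7 = 63
30 != 63
Not equal, so proportions differ => No

No


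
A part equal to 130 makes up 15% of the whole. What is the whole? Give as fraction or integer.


Given: 130 is 15% of the whole
Set up: 130 = 15/100 * whole
whole = 130 * 100 / 15
whole = 13000 / 15
whole = 2600/3

2600/3


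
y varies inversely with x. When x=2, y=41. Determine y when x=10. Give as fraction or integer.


Inverse proportion: y = k/x
Find k: k = 2 * 41 = 82
Compute y at x=10: y = 82/10
y = 41/5

41/5


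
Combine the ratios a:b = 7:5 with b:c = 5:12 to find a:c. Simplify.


Given a:b = 7:5 and b:c = 5:12
Make b consistent. Multiply first ratio by 5: a:b = 35:25
Multiply second ratio by 5: b:c = 25:60
Now b = 25 in both, so a:b:c = 35:25:60
Therefore a:c = 35:60
Simplify by GCD: a:c = 7:12

7:12


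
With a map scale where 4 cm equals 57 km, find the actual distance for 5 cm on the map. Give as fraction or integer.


Map scale: 4 cm = 57 km
Measured distance on map = 5 cm
Set up proportion: 5 * 57 / 4
= 285 / 4
= 285/4 km

285/4


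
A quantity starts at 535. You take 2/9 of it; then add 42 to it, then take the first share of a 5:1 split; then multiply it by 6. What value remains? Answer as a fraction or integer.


Start with 535.
Step 1: Take 2/9: 535 * 2/9 = 1070/9
Step 2: Add 42: 1070/9+42=1448/9; split 5:1 first = 1448/9*5/6 = 3620/27
Step 3: Multiply by 6: 3620/27 * 6 = 7240/9
Final result = 7240/9

7240/9


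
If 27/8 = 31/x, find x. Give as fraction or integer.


Setting up: 27/8 = 31/x
Cross multiply: 27 * x = 8 * 31
27x = 248
x = 248/27
x = 248/27

248/27


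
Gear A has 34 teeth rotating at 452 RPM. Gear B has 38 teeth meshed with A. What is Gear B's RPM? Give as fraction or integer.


Gear ratio: teeth_A * RPM_A = teeth_B * RPM_B
34 * 452 = 38 * RPM_B
15368 = 38 * RPM_B
RPM_B = 15368 / 38
RPM_B = 7684/19

7684/19


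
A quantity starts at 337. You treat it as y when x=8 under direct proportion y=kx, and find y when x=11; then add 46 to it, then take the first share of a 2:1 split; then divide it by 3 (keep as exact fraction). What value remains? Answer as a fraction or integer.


Start with 337.
Step 1: Direct prop: k = (337)/8; new y = k*11 = 337*11/8 = 3707/8
Step 2: Add 46: 3707/8+46=4075/8; split 2:1 first = 4075/8*2/3 = 4075/12
Step 3: Divide by 3: 4075/12 / 3 = 4075/36
Final result = 4075/36

4075/36


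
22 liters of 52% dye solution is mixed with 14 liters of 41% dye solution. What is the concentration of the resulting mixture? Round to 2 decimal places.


Solute in mixture 1 = 52% of 22 L = 22*52/100 = 286/25 L
Solute in mixture 2 = 41% of 14 L = 14*41/100 = 287/50 L
Total solute = 286/25 + 287/50 = 859/50 L
Total volume = 22 + 14 = 36 L
Final concentration = 859/50/36 * 100 = 47.72%

47.72


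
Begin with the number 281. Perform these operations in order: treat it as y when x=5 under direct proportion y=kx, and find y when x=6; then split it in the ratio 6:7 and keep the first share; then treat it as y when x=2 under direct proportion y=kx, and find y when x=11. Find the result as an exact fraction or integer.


Start with 281.
Step 1: Direct prop: k = (281)/5; new y = k*6 = 281*6/5 = 1686/5
Step 2: Split 6:7, first share = 1686/5 * 6/13 = 10116/65
Step 3: Direct prop: k = (10116/65)/2; new y = k*11 = 10116/65*11/2 = 55638/65
Final result = 55638/65

55638/65


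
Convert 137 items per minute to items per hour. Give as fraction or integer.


Converting from per minute to per hour
Rate = 137 items per minute
Multiply by 60: 137 * 60
= 8220 items per hour

8220


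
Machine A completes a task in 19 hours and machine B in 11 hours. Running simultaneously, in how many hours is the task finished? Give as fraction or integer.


Rate of A = 1/19 job per hour
Rate of B = 1/11 job per hour
Combined rate = 1/19 + 1/11
Find common denominator: (11 + 19)/(19*11) = 30/209
Combined rate = 30/209 job per hour
Time together = 1 / (30/209) = 209/30 hours

209/30
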